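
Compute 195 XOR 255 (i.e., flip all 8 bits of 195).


195 ^ 255 = 60

60


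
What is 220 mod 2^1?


220 & 1 = 0

0


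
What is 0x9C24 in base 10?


9C24 hex = 39972 decimal

39972


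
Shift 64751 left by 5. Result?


0b1111110011101111 << 5 = 0b111111001110111100000 = 2072032

2072032


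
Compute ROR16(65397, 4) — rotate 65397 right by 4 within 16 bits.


Rotate 0b1111111101110101 right by 4 (16-bit) = 0b101111111110111 = 24567

24567


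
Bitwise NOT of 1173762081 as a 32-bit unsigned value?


~0b1000101111101100011000000100001 = 0b10111010000010011100111111011110 = 3121205214 (32-bit unsigned)

3121205214


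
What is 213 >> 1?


0b11010101 >> 1 = 0b1101010 = 106

106


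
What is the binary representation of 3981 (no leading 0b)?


3981 = 111110001101 in binary

111110001101


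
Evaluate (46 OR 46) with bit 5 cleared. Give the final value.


Step 1: 46 | 46 = 46
Step 2: 46 & ~(1 << 5) = 14

14


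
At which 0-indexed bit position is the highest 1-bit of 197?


0b11000101. Highest set bit at position 7

7


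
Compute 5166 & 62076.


0b1010000101110 & 0b1111001001111100 = 0b1000000101100 = 4140

4140


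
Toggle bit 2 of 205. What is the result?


205 ^ (1 << 2) = 205 ^ 4 = 201

201


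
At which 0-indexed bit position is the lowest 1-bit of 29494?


0b111001100110110. Lowest set bit at position 1

1


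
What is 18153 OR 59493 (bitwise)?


0b100011011101001 | 0b1110100001100101 = 0b1110111011101101 = 61165

61165


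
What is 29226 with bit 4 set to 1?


29226 | (1 << 4) = 29226 | 16 = 29242

29242


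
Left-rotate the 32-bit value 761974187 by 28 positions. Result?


Rotate 0b101101011010101100110110101011 left by 28 (32-bit) = 0b10110010110101101010110011011010 = 3000413402

3000413402


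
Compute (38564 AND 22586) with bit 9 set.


Step 1: 38564 & 22586 = 4128
Step 2: 4128 | (1 << 9) = 4128 | 512 = 4640

4640


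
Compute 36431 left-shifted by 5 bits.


0b1000111001001111 << 5 = 0b100011100100111100000 = 1165792

1165792


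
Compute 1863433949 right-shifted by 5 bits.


0b1101111000100011011111011011101 >> 5 = 0b11011110001000110111110110 = 58232310

58232310


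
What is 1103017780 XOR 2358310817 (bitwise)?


0b1000001101111101011011100110100 ^ 0b10001100100100001111011110100001 = 0b11001101001011100100000010010101 = 3442360469

3442360469


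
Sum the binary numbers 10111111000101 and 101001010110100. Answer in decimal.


10111111000101 + 101001010110100 = 1000001001111001 = 33401

33401


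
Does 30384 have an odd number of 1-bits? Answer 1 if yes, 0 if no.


0b111011010110000 has 8 ones => parity 0

0


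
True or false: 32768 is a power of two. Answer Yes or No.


0b1000000000000000. Only one bit set => Yes

Yes


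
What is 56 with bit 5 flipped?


56 ^ (1 << 5) = 56 ^ 32 = 24

24


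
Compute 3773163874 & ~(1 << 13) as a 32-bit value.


3773163874 & ~(1 << 13) = 3773155682

3773155682


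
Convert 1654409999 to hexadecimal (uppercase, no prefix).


1654409999 = 629C4B0F hex

629C4B0F


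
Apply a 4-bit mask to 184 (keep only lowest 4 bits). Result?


184 & 15 = 8

8


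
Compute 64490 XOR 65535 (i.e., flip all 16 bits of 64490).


64490 ^ 65535 = 1045

1045


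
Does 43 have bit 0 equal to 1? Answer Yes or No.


0b101011, bit 0 = 1. Yes

Yes


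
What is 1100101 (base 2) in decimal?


1100101 in decimal = 101

101


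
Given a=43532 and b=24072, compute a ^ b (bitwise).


43532 ^ 24072 = 62468

62468


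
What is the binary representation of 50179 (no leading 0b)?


50179 = 1100010000000011 in binary

1100010000000011


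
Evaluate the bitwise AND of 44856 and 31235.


0b1010111100111000 & 0b111101000000011 = 0b10101000000000 = 10752

10752


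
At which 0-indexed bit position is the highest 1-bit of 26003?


0b110010110010011. Highest set bit at position 14

14


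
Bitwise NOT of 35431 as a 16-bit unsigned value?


~0b1000101001100111 = 0b111010110011000 = 30104 (16-bit unsigned)

30104


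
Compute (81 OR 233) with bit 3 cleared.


Step 1: 81 | 233 = 249
Step 2: 249 & ~(1 << 3) = 241

241


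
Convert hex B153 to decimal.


B153 hex = 45395 decimal

45395


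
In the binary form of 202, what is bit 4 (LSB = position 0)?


0b11001010, position 4 = 0

0


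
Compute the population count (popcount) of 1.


0b1 has 1 set bits

1


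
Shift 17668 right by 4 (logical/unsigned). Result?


0b100010100000100 >> 4 = 0b10001010000 = 1104

1104


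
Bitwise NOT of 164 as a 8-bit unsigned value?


~0b10100100 = 0b1011011 = 91 (8-bit unsigned)

91


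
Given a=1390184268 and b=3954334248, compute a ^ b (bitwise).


1390184268 ^ 3954334248 = 3111050596

3111050596


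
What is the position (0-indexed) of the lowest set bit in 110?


0b1101110. Lowest set bit at position 1

1


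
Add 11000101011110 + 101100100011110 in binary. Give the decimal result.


11000101011110 + 101100100011110 = 1000101001111100 = 35452

35452


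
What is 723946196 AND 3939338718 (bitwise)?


0b101011001001101000101011010100 & 0b11101010110011011000100111011110 = 0b101010000001001000100011010100 = 704940244

704940244


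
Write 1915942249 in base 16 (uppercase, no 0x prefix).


1915942249 = 7232F569 hex

7232F569


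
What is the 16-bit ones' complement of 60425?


60425 ^ 65535 = 5110

5110


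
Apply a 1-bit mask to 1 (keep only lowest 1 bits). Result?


1 & 1 = 1

1


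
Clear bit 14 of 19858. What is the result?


19858 & ~(1 << 14) = 3474

3474


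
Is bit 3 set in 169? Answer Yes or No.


0b10101001, bit 3 = 1. Yes

Yes


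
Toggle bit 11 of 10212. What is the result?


10212 ^ (1 << 11) = 10212 ^ 2048 = 12260

12260


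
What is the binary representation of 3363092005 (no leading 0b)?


3363092005 = 11001000011101001011011000100101 in binary

11001000011101001011011000100101


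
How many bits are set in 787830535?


0b101110111101010101011100000111 has 18 set bits

18


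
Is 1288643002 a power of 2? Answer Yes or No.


0b1001100110011110010000110111010. Multiple bits set => No

No


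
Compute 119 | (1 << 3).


119 | (1 << 3) = 119 | 8 = 127

127


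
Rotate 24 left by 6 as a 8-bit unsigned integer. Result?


Rotate 0b11000 left by 6 (8-bit) = 0b110 = 6

6


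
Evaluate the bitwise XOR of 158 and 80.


0b10011110 ^ 0b1010000 = 0b11001110 = 206

206


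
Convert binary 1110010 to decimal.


1110010 in decimal = 114

114


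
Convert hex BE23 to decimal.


BE23 hex = 48675 decimal

48675


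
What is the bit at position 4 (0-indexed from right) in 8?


0b1000, position 4 = 0

0


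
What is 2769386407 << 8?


0b10100101000100010111101110100111 << 8 = 0b1010010100010001011110111010011100000000 = 708962920192

708962920192


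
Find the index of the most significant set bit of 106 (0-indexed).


0b1101010. Highest set bit at position 6

6


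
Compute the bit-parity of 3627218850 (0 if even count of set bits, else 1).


0b11011000001100101111011110100010 has 17 ones => parity 1

1


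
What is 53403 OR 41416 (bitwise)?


0b1101000010011011 | 0b1010000111001000 = 0b1111000111011011 = 61915

61915


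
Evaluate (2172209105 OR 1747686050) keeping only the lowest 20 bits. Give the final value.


Step 1: 2172209105 | 1747686050 = 3917207539
Step 2: 3917207539 & 1048575 = 776179

776179


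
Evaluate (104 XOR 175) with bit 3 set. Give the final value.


Step 1: 104 ^ 175 = 199
Step 2: 199 | (1 << 3) = 199 | 8 = 207

207


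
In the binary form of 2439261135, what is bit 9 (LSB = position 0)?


0b10010001011001000010101111001111, position 9 = 1

1


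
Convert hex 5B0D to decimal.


5B0D hex = 23309 decimal

23309


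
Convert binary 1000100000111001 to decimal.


1000100000111001 in decimal = 34873

34873


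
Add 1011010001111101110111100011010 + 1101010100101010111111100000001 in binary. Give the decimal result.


1011010001111101110111100011010 + 1101010100101010111111100000001 = 11000100110101000110111000011011 = 3302256155

3302256155


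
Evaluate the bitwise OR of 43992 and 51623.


0b1010101111011000 | 0b1100100110100111 = 0b1110101111111111 = 60415

60415


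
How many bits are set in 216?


0b11011000 has 4 set bits

4


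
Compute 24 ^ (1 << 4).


24 ^ (1 << 4) = 24 ^ 16 = 8

8


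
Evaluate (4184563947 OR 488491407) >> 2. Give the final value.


Step 1: 4184563947 | 488491407 = 4253018607
Step 2: 4253018607 >> 2 = 1063254651

1063254651


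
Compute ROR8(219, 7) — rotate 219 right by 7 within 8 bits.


Rotate 0b11011011 right by 7 (8-bit) = 0b10110111 = 183

183


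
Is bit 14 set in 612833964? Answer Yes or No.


0b100100100001110001101010101100, bit 14 = 0. No

No


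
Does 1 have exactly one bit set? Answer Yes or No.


0b1. Only one bit set => Yes

Yes


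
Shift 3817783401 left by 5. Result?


0b11100011100011101100000001101001 << 5 = 0b1110001110001110110000000110100100000 = 122169068832

122169068832


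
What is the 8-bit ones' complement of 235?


235 ^ 255 = 20

20


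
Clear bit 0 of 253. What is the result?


253 & ~(1 << 0) = 252

252


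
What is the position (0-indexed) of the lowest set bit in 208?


0b11010000. Lowest set bit at position 4

4


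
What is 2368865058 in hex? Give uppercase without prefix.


2368865058 = 8D320322 hex

8D320322


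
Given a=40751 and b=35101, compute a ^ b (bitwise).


40751 ^ 35101 = 5682

5682


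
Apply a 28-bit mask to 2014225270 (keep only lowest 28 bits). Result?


2014225270 & 268435455 = 135177078

135177078


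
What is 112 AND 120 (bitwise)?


0b1110000 & 0b1111000 = 0b1110000 = 112

112


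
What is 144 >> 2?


0b10010000 >> 2 = 0b100100 = 36

36


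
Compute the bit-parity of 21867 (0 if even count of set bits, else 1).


0b101010101101011 has 9 ones => parity 1

1


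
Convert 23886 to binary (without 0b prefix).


23886 = 101110101001110 in binary

101110101001110


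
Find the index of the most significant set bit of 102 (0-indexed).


0b1100110. Highest set bit at position 6

6


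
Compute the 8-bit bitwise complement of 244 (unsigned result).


~0b11110100 = 0b1011 = 11 (8-bit unsigned)

11


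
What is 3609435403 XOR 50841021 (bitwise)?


0b11010111001000111001110100001011 ^ 0b11000001111100010110111101 = 0b11010100001001000101100010110110 = 3559151798

3559151798


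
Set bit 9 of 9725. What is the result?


9725 | (1 << 9) = 9725 | 512 = 10237

10237


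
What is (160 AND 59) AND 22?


Step 1: 160 & 59 = 32
Step 2: 32 & 22 = 0

0


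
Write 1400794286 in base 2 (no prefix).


1400794286 = 1010011011111100110110010101110 in binary

1010011011111100110110010101110


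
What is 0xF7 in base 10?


F7 hex = 247 decimal

247


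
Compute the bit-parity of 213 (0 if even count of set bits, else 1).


0b11010101 has 5 ones => parity 1

1


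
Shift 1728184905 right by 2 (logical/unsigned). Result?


0b1100111000000100000001001001001 >> 2 = 0b11001110000001000000010010010 = 432046226

432046226


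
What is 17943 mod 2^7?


17943 & 127 = 23

23


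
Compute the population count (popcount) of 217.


0b11011001 has 5 set bits

5


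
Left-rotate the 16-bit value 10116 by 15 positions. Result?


Rotate 0b10011110000100 left by 15 (16-bit) = 0b1001111000010 = 5058

5058


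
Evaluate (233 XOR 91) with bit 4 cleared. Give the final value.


Step 1: 233 ^ 91 = 178
Step 2: 178 & ~(1 << 4) = 162

162


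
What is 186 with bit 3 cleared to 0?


186 & ~(1 << 3) = 178

178


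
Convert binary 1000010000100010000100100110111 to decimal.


1000010000100010000100100110111 in decimal = 1108412727

1108412727


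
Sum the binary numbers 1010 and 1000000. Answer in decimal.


1010 + 1000000 = 1001010 = 74

74


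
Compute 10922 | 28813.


0b10101010101010 | 0b111000010001101 = 0b111101010101111 = 31407

31407


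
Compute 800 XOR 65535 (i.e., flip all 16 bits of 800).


800 ^ 65535 = 64735

64735


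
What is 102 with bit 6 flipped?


102 ^ (1 << 6) = 102 ^ 64 = 38

38


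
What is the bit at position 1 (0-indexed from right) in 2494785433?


0b10010100101100110110011110011001, position 1 = 0

0


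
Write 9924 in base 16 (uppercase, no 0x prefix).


9924 = 26C4 hex

26C4


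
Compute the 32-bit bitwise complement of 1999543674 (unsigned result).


~0b1110111001011101001110101111010 = 0b10001000110100010110001010000101 = 2295423621 (32-bit unsigned)

2295423621


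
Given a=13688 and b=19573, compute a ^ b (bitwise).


13688 ^ 19573 = 30989

30989


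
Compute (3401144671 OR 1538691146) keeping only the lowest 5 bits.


Step 1: 3401144671 | 1538691146 = 3686783327
Step 2: 3686783327 & 31 = 31

31


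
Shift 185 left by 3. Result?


0b10111001 << 3 = 0b10111001000 = 1480

1480


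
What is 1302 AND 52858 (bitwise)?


0b10100010110 & 0b1100111001111010 = 0b10000010010 = 1042

1042


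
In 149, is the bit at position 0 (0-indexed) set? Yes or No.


0b10010101, bit 0 = 1. Yes

Yes


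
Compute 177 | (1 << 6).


177 | (1 << 6) = 177 | 64 = 241

241


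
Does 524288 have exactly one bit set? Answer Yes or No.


0b10000000000000000000. Only one bit set => Yes

Yes


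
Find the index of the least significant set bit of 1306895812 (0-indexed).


0b1001101111001011010010111000100. Lowest set bit at position 2

2


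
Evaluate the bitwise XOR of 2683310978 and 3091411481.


0b10011111111100000001001110000010 ^ 0b10111000010000110011001000011001 = 0b100111101100110010000110011011 = 666050971

666050971


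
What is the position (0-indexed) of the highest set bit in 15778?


0b11110110100010. Highest set bit at position 13

13


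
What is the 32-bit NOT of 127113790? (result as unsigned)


~0b111100100111001101000111110 = 0b11111000011011000110010111000001 = 4167853505 (32-bit unsigned)

4167853505


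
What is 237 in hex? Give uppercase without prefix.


237 = ED hex

ED


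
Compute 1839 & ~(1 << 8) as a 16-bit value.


1839 & ~(1 << 8) = 1583

1583


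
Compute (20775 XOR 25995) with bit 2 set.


Step 1: 20775 ^ 25995 = 13484
Step 2: 13484 | (1 << 2) = 13484 | 4 = 13484

13484


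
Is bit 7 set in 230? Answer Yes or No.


0b11100110, bit 7 = 1. Yes

Yes


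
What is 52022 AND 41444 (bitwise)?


0b1100101100110110 & 0b1010000111100100 = 0b1000000100100100 = 33060

33060


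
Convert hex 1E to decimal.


1E hex = 30 decimal

30


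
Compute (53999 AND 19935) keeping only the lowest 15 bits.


Step 1: 53999 & 19935 = 16591
Step 2: 16591 & 32767 = 16591

16591


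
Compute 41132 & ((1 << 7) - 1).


41132 & 127 = 44

44


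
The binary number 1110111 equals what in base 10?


1110111 in decimal = 119

119


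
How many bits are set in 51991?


0b1100101100010111 has 9 set bits

9


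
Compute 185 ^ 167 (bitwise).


0b10111001 ^ 0b10100111 = 0b11110 = 30

30


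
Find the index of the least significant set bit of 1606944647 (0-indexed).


0b1011111110010000000011110000111. Lowest set bit at position 0

0


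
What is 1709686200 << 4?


0b1100101111001111011110110111000 << 4 = 0b11001011110011110111101101110000000 = 27354979200

27354979200


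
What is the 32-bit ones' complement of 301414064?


301414064 ^ 4294967295 = 3993553231

3993553231


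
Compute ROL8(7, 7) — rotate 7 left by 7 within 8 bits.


Rotate 0b111 left by 7 (8-bit) = 0b10000011 = 131

131


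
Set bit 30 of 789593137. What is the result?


789593137 | (1 << 30) = 789593137 | 1073741824 = 1863334961

1863334961


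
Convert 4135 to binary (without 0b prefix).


4135 = 1000000100111 in binary

1000000100111


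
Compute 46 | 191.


0b101110 | 0b10111111 = 0b10111111 = 191

191


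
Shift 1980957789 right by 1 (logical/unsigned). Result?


0b1110110000100110000010001011101 >> 1 = 0b111011000010011000001000101110 = 990478894

990478894


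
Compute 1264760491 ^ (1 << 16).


1264760491 ^ (1 << 16) = 1264760491 ^ 65536 = 1264826027

1264826027


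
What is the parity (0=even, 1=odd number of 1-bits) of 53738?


0b1101000111101010 has 9 ones => parity 1

1


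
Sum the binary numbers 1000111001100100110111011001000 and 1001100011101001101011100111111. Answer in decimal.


1000111001100100110111011001000 + 1001100011101001101011100111111 = 10010011101001110100011000000111 = 2477213191

2477213191


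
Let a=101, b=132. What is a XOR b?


101 ^ 132 = 225

225


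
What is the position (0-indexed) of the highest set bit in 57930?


0b1110001001001010. Highest set bit at position 15

15


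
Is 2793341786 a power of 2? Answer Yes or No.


0b10100110011111110000001101011010. Multiple bits set => No

No


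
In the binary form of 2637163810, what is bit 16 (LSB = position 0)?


0b10011101001011111110110100100010, position 16 = 1

1


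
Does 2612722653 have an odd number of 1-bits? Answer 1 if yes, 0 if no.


0b10011011101110101111101111011101 has 23 ones => parity 1

1


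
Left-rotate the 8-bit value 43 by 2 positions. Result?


Rotate 0b101011 left by 2 (8-bit) = 0b10101100 = 172

172


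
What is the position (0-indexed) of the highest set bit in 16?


0b10000. Highest set bit at position 4

4


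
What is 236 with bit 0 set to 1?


236 | (1 << 0) = 236 | 1 = 237

237


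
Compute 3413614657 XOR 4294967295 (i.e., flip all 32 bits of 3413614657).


3413614657 ^ 4294967295 = 881352638

881352638


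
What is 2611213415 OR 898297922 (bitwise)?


0b10011011101000111111010001100111 | 0b110101100010101111000001000010 = 0b10111111101010111111010001100111 = 3215717479

3215717479


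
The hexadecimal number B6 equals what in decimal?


B6 hex = 182 decimal

182


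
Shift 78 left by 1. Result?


0b1001110 << 1 = 0b10011100 = 156

156


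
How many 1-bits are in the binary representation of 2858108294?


0b10101010010110110100010110000110 has 15 set bits

15


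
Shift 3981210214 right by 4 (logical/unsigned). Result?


0b11101101010011000111001001100110 >> 4 = 0b1110110101001100011100100110 = 248825638

248825638


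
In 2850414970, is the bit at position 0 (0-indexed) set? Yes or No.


0b10101001111001011110000101111010, bit 0 = 0. No

No


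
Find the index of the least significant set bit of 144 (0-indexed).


0b10010000. Lowest set bit at position 4

4


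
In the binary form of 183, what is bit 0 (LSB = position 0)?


0b10110111, position 0 = 1

1


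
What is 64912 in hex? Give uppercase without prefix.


64912 = FD90 hex

FD90


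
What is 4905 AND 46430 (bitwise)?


0b1001100101001 & 0b1011010101011110 = 0b1000100001000 = 4360

4360


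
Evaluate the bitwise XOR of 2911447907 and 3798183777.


0b10101101100010010010101101100011 ^ 0b11100010011000111010111101100001 = 0b1001111111010101000010000000010 = 1340769282

1340769282


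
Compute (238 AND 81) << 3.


Step 1: 238 & 81 = 64
Step 2: 64 << 3 = 512

512


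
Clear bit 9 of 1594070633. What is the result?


1594070633 & ~(1 << 9) = 1594070121

1594070121


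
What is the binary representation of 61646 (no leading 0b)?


61646 = 1111000011001110 in binary

1111000011001110


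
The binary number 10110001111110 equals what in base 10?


10110001111110 in decimal = 11390

11390


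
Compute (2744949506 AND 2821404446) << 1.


Step 1: 2744949506 & 2821404446 = 2684883714
Step 2: 2684883714 << 1 = 5369767428

5369767428


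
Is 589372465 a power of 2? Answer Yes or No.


0b100011001000010001110000110001. Multiple bits set => No

No


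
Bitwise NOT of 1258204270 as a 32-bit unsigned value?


~0b1001010111111101010110001101110 = 0b10110101000000010101001110010001 = 3036763025 (32-bit unsigned)

3036763025


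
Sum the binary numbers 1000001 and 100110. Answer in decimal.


1000001 + 100110 = 1100111 = 103

103


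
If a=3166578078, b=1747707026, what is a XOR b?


3166578078 ^ 1747707026 = 3566584076

3566584076


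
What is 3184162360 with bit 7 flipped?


3184162360 ^ (1 << 7) = 3184162360 ^ 128 = 3184162488

3184162488


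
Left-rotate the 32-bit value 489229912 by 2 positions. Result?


Rotate 0b11101001010010000111001011000 left by 2 (32-bit) = 0b1110100101001000011100101100000 = 1956919648

1956919648


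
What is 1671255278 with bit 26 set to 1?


1671255278 | (1 << 26) = 1671255278 | 67108864 = 1738364142

1738364142


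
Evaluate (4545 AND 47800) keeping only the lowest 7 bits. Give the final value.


Step 1: 4545 & 47800 = 4224
Step 2: 4224 & 127 = 0

0


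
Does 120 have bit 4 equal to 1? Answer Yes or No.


0b1111000, bit 4 = 1. Yes

Yes


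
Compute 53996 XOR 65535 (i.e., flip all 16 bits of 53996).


53996 ^ 65535 = 11539

11539


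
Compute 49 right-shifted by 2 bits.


0b110001 >> 2 = 0b1100 = 12

12


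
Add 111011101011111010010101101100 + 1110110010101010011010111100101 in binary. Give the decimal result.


111011101011111010010101101100 + 1110110010101010011010111100101 = 10110010000001001101101101010001 = 2986662737

2986662737


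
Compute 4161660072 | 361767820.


0b11111000000011011110010010101000 | 0b10101100100000010001110001100 = 0b11111101100111011110011110101100 = 4254984108

4254984108


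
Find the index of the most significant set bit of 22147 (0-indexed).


0b101011010000011. Highest set bit at position 14

14


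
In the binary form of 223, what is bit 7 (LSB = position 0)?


0b11011111, position 7 = 1

1


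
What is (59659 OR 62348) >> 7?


Step 1: 59659 | 62348 = 64399
Step 2: 64399 >> 7 = 503

503


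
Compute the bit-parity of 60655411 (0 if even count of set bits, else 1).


0b11100111011000011100110011 has 15 ones => parity 1

1


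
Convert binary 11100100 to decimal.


11100100 in decimal = 228

228


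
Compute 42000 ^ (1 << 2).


42000 ^ (1 << 2) = 42000 ^ 4 = 42004

42004


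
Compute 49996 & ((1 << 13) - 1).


49996 & 8191 = 844

844


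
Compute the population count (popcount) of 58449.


0b1110010001010001 has 7 set bits

7


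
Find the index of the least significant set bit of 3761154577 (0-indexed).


0b11100000001011101010101000010001. Lowest set bit at position 0

0


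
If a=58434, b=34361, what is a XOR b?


58434 ^ 34361 = 25211

25211


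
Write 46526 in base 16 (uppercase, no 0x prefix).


46526 = B5BE hex

B5BE


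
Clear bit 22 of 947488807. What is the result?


947488807 & ~(1 << 22) = 943294503

943294503


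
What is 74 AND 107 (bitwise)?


0b1001010 & 0b1101011 = 0b1001010 = 74

74


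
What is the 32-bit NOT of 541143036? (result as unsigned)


~0b100000010000010010111111111100 = 0b11011111101111101101000000000011 = 3753824259 (32-bit unsigned)

3753824259


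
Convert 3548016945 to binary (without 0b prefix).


3548016945 = 11010011011110100111000100110001 in binary

11010011011110100111000100110001


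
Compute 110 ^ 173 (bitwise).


0b1101110 ^ 0b10101101 = 0b11000011 = 195

195


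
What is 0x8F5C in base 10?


8F5C hex = 36700 decimal

36700


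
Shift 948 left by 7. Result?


0b1110110100 << 7 = 0b11101101000000000 = 121344

121344


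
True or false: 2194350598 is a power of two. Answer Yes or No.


0b10000010110010110010001000000110. Multiple bits set => No

No


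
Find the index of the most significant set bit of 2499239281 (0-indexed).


0b10010100111101110101110101110001. Highest set bit at position 31

31


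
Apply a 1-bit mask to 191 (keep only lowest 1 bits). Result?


191 & 1 = 1

1


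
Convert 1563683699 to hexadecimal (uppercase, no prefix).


1563683699 = 5D33EB73 hex

5D33EB73


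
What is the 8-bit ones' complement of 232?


232 ^ 255 = 23

23


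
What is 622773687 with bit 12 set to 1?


622773687 | (1 << 12) = 622773687 | 4096 = 622777783

622777783


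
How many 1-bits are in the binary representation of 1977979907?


0b1110101111001011001010000000011 has 15 set bits

15


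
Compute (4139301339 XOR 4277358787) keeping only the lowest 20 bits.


Step 1: 4139301339 ^ 4277358787 = 139192600
Step 2: 139192600 & 1048575 = 780568

780568


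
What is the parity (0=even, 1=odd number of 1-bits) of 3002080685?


0b10110010111100000001110110101101 has 17 ones => parity 1

1


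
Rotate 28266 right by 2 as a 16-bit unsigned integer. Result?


Rotate 0b110111001101010 right by 2 (16-bit) = 0b1001101110011010 = 39834

39834


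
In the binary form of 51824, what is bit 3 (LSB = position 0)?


0b1100101001110000, position 3 = 0

0


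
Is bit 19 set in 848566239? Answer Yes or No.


0b110010100101000001011111011111, bit 19 = 0. No

No


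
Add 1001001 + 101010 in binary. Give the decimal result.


1001001 + 101010 = 1110011 = 115

115


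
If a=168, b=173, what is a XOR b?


168 ^ 173 = 5

5


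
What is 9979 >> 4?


0b10011011111011 >> 4 = 0b1001101111 = 623

623


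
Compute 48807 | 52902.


0b1011111010100111 | 0b1100111010100110 = 0b1111111010100111 = 65191

65191


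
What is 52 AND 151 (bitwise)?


0b110100 & 0b10010111 = 0b10100 = 20

20


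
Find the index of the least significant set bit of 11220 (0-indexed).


0b10101111010100. Lowest set bit at position 2

2


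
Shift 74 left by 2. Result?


0b1001010 << 2 = 0b100101000 = 296

296


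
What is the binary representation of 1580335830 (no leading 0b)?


1580335830 = 1011110001100100000001011010110 in binary

1011110001100100000001011010110


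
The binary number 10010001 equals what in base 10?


10010001 in decimal = 145

145


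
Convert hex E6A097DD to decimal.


E6A097DD hex = 3869284317 decimal

3869284317


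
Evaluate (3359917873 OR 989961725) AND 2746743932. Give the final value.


Step 1: 3359917873 | 989961725 = 4215660541
Step 2: 4215660541 & 2746743932 = 2735070332

2735070332


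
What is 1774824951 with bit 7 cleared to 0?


1774824951 & ~(1 << 7) = 1774824823

1774824823


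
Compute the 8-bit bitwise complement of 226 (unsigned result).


~0b11100010 = 0b11101 = 29 (8-bit unsigned)

29


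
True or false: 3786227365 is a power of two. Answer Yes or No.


0b11100001101011010011111010100101. Multiple bits set => No

No


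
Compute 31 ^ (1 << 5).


31 ^ (1 << 5) = 31 ^ 32 = 63

63


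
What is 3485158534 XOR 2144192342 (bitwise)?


0b11001111101110110100110010000110 ^ 0b1111111110011011100011101010110 = 0b10110000011101101000101111010000 = 2960559056

2960559056


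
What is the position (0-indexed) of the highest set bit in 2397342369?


0b10001110111001001000101010100001. Highest set bit at position 31

31


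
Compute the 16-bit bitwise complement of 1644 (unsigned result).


~0b11001101100 = 0b1111100110010011 = 63891 (16-bit unsigned)

63891


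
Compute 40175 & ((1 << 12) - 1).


40175 & 4095 = 3311

3311


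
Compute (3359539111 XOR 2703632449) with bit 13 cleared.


Step 1: 3359539111 ^ 2703632449 = 1763203046
Step 2: 1763203046 & ~(1 << 13) = 1763203046

1763203046


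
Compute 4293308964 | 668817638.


0b11111111111001101011001000100100 | 0b100111110111010101100011100110 = 0b11111111111111111111101011100110 = 4294965990

4294965990


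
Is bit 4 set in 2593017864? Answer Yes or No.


0b10011010100011100101000000001000, bit 4 = 0. No

No


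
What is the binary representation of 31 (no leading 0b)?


31 = 11111 in binary

11111


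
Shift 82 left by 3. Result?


0b1010010 << 3 = 0b1010010000 = 656

656


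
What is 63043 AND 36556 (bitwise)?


0b1111011001000011 & 0b1000111011001100 = 0b1000011001000000 = 34368

34368


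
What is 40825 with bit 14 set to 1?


40825 | (1 << 14) = 40825 | 16384 = 57209

57209


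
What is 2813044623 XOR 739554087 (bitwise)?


0b10100111101010111010011110001111 ^ 0b101100000101001011001100100111 = 0b10001011101111110001010010101000 = 2344555688

2344555688


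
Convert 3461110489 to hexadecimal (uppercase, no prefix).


3461110489 = CE4C5AD9 hex

CE4C5AD9


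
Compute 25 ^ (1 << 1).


25 ^ (1 << 1) = 25 ^ 2 = 27

27


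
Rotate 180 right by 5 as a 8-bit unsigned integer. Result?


Rotate 0b10110100 right by 5 (8-bit) = 0b10100101 = 165

165


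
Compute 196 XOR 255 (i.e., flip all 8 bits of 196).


196 ^ 255 = 59

59


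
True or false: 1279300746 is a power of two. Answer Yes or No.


0b1001100010000001001010010001010. Multiple bits set => No

No


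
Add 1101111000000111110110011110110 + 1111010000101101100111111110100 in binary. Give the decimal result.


1101111000000111110110011110110 + 1111010000101101100111111110100 = 11101001000110101011110011101010 = 3910843626

3910843626


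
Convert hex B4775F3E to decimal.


B4775F3E hex = 3027722046 decimal

3027722046


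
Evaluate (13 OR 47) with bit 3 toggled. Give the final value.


Step 1: 13 | 47 = 47
Step 2: 47 ^ (1 << 3) = 47 ^ 8 = 39

39


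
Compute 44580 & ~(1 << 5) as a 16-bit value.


44580 & ~(1 << 5) = 44548

44548


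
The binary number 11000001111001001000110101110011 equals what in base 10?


11000001111001001000110101110011 in decimal = 3252981107

3252981107


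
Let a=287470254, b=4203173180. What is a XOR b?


287470254 ^ 4203173180 = 3953469330

3953469330


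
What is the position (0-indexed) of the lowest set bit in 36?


0b100100. Lowest set bit at position 2

2


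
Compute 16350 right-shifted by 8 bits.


0b11111111011110 >> 8 = 0b111111 = 63

63


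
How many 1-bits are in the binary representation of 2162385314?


0b10000000111000110110000110100010 has 12 set bits

12


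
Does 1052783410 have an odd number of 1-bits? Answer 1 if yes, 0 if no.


0b111110110000000011001100110010 has 14 ones => parity 0

0


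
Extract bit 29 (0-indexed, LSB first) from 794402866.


0b101111010110011010000000110010, position 29 = 1

1


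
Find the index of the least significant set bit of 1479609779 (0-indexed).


0b1011000001100010000110110110011. Lowest set bit at position 0

0


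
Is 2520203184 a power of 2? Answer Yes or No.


0b10010110001101110011111110110000. Multiple bits set => No

No


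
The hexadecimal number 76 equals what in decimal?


76 hex = 118 decimal

118


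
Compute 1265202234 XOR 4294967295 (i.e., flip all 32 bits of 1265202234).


1265202234 ^ 4294967295 = 3029765061

3029765061


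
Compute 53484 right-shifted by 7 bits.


0b1101000011101100 >> 7 = 0b110100001 = 417

417


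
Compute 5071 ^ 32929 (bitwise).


0b1001111001111 ^ 0b1000000010100001 = 0b1001001101101110 = 37742

37742


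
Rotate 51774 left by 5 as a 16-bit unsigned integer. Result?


Rotate 0b1100101000111110 left by 5 (16-bit) = 0b100011111011001 = 18393

18393


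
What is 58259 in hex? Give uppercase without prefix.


58259 = E393 hex

E393


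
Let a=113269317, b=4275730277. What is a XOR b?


113269317 ^ 4275730277 = 4162465056

4162465056


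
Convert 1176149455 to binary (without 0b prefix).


1176149455 = 1000110000110101001110111001111 in binary

1000110000110101001110111001111


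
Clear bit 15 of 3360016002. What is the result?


3360016002 & ~(1 << 15) = 3359983234

3359983234


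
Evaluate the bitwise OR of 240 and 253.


0b11110000 | 0b11111101 = 0b11111101 = 253

253


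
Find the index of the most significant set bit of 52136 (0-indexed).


0b1100101110101000. Highest set bit at position 15

15


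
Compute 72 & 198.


0b1001000 & 0b11000110 = 0b1000000 = 64

64


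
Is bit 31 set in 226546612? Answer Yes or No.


0b1101100000001101001110110100, bit 31 = 0. No

No


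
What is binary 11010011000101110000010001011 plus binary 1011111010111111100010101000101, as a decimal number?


11010011000101110000010001011 + 1011111010111111100010101000101 = 1111001110000101010010111010000 = 2042799568

2042799568


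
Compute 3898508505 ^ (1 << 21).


3898508505 ^ (1 << 21) = 3898508505 ^ 2097152 = 3900605657

3900605657


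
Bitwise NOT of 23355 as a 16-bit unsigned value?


~0b101101100111011 = 0b1010010011000100 = 42180 (16-bit unsigned)

42180


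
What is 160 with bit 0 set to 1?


160 | (1 << 0) = 160 | 1 = 161

161


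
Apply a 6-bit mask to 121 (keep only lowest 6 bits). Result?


121 & 63 = 57

57


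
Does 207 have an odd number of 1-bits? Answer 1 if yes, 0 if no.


0b11001111 has 6 ones => parity 0

0


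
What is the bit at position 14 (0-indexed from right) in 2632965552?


0b10011100111011111101110110110000, position 14 = 1

1


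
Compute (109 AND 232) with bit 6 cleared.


Step 1: 109 & 232 = 104
Step 2: 104 & ~(1 << 6) = 40

40


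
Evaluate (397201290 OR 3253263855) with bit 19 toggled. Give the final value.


Step 1: 397201290 | 3253263855 = 3622625263
Step 2: 3622625263 ^ (1 << 19) = 3622625263 ^ 524288 = 3622100975

3622100975


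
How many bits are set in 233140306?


0b1101111001010111000001010010 has 14 set bits

14


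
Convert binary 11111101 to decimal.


11111101 in decimal = 253

253


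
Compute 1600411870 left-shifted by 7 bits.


0b1011111011001000101100011011110 << 7 = 0b10111110110010001011000110111100000000 = 204852719360

204852719360


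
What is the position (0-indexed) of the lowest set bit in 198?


0b11000110. Lowest set bit at position 1

1


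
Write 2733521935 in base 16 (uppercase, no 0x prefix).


2733521935 = A2EE3C0F hex

A2EE3C0F


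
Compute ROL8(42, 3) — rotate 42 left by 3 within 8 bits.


Rotate 0b101010 left by 3 (8-bit) = 0b1010001 = 81

81


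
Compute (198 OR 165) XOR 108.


Step 1: 198 | 165 = 231
Step 2: 231 ^ 108 = 139

139


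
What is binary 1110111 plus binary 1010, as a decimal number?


1110111 + 1010 = 10000001 = 129

129


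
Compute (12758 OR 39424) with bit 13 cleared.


Step 1: 12758 | 39424 = 48086
Step 2: 48086 & ~(1 << 13) = 39894

39894


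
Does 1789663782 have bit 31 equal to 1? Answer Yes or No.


0b1101010101011000001101000100110, bit 31 = 0. No

No


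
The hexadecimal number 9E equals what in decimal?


9E hex = 158 decimal

158


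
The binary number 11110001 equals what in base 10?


11110001 in decimal = 241

241


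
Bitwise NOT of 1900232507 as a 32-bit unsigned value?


~0b1110001010000110011111100111011 = 0b10001110101111001100000011000100 = 2394734788 (32-bit unsigned)

2394734788


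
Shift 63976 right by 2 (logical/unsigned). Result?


0b1111100111101000 >> 2 = 0b11111001111010 = 15994

15994


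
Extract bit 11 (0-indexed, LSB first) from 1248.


0b10011100000, position 11 = 0

0


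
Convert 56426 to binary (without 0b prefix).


56426 = 1101110001101010 in binary

1101110001101010


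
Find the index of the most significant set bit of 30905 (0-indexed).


0b111100010111001. Highest set bit at position 14

14


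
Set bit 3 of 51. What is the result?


51 | (1 << 3) = 51 | 8 = 59

59


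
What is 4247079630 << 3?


0b11111101001001010100101011001110 << 3 = 0b11111101001001010100101011001110000 = 33976637040

33976637040


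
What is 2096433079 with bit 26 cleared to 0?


2096433079 & ~(1 << 26) = 2029324215

2029324215


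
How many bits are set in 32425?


0b111111010101001 has 10 set bits

10


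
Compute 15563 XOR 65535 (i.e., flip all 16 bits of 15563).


15563 ^ 65535 = 49972

49972


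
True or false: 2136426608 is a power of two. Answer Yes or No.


0b1111111010101110100100001110000. Multiple bits set => No

No


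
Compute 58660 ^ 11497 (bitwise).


0b1110010100100100 ^ 0b10110011101001 = 0b1100100111001101 = 51661

51661


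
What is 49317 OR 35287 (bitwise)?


0b1100000010100101 | 0b1000100111010111 = 0b1100100111110111 = 51703

51703


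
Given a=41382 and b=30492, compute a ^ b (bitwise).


41382 ^ 30492 = 54970

54970


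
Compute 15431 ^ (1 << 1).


15431 ^ (1 << 1) = 15431 ^ 2 = 15429

15429


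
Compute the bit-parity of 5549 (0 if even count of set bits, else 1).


0b1010110101101 has 8 ones => parity 0

0


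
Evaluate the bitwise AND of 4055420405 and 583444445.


0b11110001101110001100110111110101 & 0b100010110001101010011111011101 = 0b100000100000001000010111010101 = 545293781

545293781


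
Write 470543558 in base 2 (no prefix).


470543558 = 11100000010111110110011000110 in binary

11100000010111110110011000110


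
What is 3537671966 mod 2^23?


3537671966 & 8388607 = 6067998

6067998


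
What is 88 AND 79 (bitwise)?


0b1011000 & 0b1001111 = 0b1001000 = 72

72


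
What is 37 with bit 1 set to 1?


37 | (1 << 1) = 37 | 2 = 39

39


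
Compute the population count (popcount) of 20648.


0b101000010101000 has 5 set bits

5


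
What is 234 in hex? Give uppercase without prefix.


234 = EA hex

EA


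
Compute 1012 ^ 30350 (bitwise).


0b1111110100 ^ 0b111011010001110 = 0b111010101111010 = 30074

30074


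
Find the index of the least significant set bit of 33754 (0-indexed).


0b1000001111011010. Lowest set bit at position 1

1


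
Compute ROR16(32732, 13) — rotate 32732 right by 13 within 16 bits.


Rotate 0b111111111011100 right by 13 (16-bit) = 0b1111111011100011 = 65251

65251


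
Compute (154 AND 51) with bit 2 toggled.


Step 1: 154 & 51 = 18
Step 2: 18 ^ (1 << 2) = 18 ^ 4 = 22

22


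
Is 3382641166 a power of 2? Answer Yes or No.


0b11001001100111110000001000001110. Multiple bits set => No

No


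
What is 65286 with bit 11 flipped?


65286 ^ (1 << 11) = 65286 ^ 2048 = 63238

63238


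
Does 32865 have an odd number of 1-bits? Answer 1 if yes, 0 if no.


0b1000000001100001 has 4 ones => parity 0

0


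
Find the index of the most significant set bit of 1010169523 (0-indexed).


0b111100001101011111011010110011. Highest set bit at position 29

29


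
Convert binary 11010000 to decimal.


11010000 in decimal = 208

208


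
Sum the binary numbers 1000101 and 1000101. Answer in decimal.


1000101 + 1000101 = 10001010 = 138

138


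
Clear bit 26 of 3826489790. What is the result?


3826489790 & ~(1 << 26) = 3759380926

3759380926


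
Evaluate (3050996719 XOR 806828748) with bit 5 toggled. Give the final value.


Step 1: 3050996719 ^ 806828748 = 2244852003
Step 2: 2244852003 ^ (1 << 5) = 2244852003 ^ 32 = 2244851971

2244851971
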